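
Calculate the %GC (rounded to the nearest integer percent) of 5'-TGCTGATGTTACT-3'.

38%

Counting bases: A=2, C=2, G=3, T=6
G+C = 3 + 2 = 5 out of 13 bases
%GC = 5/13 × 100 = 38.46% ≈ 38%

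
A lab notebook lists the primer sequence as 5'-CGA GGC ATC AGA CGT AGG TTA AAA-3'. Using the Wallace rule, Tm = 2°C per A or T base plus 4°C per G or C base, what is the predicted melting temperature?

T=4, C=4, A=9, G=7
AT pairs contribute 13, GC pairs contribute 11.
Tm = 4·11 + 2·13 = 44 + 26 = 70°C

70°C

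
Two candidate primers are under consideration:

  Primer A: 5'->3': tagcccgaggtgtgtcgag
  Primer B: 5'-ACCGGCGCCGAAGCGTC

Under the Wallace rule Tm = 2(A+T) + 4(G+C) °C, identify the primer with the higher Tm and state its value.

Primer A: A+T=7, G+C=12 → Tm = 2(7)+4(12) = 62°C
Primer B: A+T=4, G+C=13 → Tm = 2(4)+4(13) = 60°C
62°C vs 60°C → primer A is higher.

Primer A, 62°C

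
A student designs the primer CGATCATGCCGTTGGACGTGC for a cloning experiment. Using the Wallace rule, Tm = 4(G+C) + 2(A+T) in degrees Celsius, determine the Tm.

Base counts: T=5, C=6, A=3, G=7
A+T = 8, G+C = 13
Tm = 2(8) + 4(13) = 16 + 52 = 68°C

68°C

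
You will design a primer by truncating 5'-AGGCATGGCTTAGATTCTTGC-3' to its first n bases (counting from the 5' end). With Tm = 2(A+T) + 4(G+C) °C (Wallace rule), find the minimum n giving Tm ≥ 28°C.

n = 9

First 8 bases: AGGCATGG → Tm = 26°C (< 28°C)
First 9 bases: AGGCATGGC → Tm = 30°C (≥ 28°C)
Since every base adds ≥2°C, Tm only increases with n, so the threshold is first crossed at n = 9.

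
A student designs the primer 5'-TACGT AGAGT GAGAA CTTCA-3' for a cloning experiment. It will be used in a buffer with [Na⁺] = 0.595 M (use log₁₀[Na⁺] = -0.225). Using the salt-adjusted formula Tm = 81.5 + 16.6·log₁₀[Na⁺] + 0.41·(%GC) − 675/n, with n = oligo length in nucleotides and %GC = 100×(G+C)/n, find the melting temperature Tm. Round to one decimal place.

Length n = 20. Base counts: C=3, T=5, G=5, A=7
G+C = 8, so %GC = 8/20 × 100 = 40%
Salt term: 16.6 × (-0.225) = -3.735
GC term: 0.41 × 40 = 16.4; length term: −675/20 = −33.75
Tm = 81.5 + (-3.735) + 16.4 − 33.75 = 60.415 → 60.4°C

60.4°C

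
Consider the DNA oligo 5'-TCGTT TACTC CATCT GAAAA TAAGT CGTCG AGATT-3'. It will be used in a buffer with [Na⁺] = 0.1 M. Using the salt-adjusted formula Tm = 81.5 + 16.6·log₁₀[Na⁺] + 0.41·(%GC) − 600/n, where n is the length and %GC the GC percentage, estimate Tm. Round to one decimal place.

63.0°C

Length n = 35. A=10, T=12, C=7, G=6
G+C = 13, so %GC = 13/35 × 100 = 37.143%
Salt term: 16.6 × (-1) = -16.6
GC term: 0.41 × 37.143 = 15.229; length term: −600/35 = −17.143
Tm = 81.5 + (-16.6) + 15.229 − 17.143 = 62.986 → 63.0°C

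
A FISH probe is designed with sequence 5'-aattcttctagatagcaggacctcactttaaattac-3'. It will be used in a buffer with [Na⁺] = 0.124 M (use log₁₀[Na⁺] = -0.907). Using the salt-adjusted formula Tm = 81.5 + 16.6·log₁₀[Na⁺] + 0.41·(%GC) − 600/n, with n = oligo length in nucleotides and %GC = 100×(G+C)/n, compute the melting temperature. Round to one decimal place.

Length n = 36. Base counts: G=4, T=12, A=12, C=8
G+C = 12, so %GC = 12/36 × 100 = 33.333%
Salt term: 16.6 × (-0.907) = -15.056
GC term: 0.41 × 33.333 = 13.667; length term: −600/36 = −16.667
Tm = 81.5 + (-15.056) + 13.667 − 16.667 = 63.444 → 63.4°C

63.4°C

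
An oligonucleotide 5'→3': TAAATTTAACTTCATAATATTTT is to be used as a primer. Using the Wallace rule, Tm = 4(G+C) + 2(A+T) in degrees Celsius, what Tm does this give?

50°C

Scanning the sequence gives C=2, T=12, G=0, A=9.
AT pairs contribute 21, GC pairs contribute 2.
Tm = 2(21) + 4(2) = 42 + 8 = 50°C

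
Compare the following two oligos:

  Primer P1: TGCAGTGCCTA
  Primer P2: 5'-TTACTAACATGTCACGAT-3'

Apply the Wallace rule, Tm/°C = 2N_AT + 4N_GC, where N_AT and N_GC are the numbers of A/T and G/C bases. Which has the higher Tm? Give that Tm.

Primer P1: A+T=5, G+C=6 → Tm = 2(5)+4(6) = 34°C
Primer P2: A+T=12, G+C=6 → Tm = 2(12)+4(6) = 48°C
34°C vs 48°C → primer P2 is higher.

Primer P2, 48°C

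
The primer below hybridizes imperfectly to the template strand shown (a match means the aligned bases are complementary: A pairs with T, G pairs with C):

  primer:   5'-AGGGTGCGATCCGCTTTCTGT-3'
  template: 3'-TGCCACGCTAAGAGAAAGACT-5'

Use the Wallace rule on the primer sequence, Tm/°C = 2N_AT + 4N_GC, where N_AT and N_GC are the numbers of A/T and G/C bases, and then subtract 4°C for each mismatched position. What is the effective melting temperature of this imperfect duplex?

Primer base counts: A=2, T=7, G=7, C=5 → A+T=9, G+C=12
Perfect-match Tm = 2(9) + 4(12) = 18 + 48 = 66°C
Mismatches (positions where the bases are not complementary): 4 (at positions 2, 11, 13, 21)
Effective Tm = 66 − 4×4 = 66 − 16 = 50°C

50°C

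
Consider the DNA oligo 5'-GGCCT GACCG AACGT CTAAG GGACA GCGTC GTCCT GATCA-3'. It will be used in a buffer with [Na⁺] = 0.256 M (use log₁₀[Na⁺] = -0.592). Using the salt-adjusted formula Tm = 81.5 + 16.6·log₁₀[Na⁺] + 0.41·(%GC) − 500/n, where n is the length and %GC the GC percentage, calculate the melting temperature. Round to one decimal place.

83.8°C

Length n = 40. Counting bases: T=7, A=9, G=12, C=12
G+C = 24, so %GC = 24/40 × 100 = 60%
Salt term: 16.6 × (-0.592) = -9.827
GC term: 0.41 × 60 = 24.6; length term: −500/40 = −12.5
Tm = 81.5 + (-9.827) + 24.6 − 12.5 = 83.773 → 83.8°C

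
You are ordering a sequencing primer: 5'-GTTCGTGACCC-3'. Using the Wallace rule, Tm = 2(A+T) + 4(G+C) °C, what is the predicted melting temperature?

G=3, T=3, A=1, C=4
So N_AT = 4 and N_GC = 7.
Tm = 2(4) + 4(7) = 8 + 28 = 36°C

36°C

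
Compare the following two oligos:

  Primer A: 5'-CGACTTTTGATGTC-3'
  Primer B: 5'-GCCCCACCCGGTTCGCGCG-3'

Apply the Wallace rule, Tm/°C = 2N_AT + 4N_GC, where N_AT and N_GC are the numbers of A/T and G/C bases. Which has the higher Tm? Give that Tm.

Primer A: A+T=8, G+C=6 → Tm = 2(8)+4(6) = 40°C
Primer B: A+T=3, G+C=16 → Tm = 2(3)+4(16) = 70°C
40°C vs 70°C → primer B is higher.

Primer B, 70°C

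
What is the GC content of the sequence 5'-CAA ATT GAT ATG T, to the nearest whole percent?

23%

G=2, A=5, C=1, T=5
G+C = 2 + 1 = 3 out of 13 bases
%GC = 3/13 × 100 = 23.08% ≈ 23%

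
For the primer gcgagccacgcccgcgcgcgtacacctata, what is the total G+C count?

21

Base counts: A=6, T=3, C=13, G=8
Total G or C: 8 + 13 = 21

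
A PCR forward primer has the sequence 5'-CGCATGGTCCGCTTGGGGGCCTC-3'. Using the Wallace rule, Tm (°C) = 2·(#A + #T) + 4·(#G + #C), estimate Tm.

80°C

Counting bases: G=9, C=8, T=5, A=1
So N_AT = 6 and N_GC = 17.
Tm = 2(6) + 4(17) = 12 + 68 = 80°C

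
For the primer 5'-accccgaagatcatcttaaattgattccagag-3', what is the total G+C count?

13

Base counts: T=8, C=8, G=5, A=11
G+C = 5 + 8 = 13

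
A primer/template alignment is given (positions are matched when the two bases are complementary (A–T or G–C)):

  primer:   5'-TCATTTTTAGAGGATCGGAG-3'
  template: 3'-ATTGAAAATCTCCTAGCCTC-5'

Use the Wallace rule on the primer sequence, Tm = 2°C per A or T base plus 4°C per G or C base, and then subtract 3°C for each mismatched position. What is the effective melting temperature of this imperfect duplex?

Primer base counts: A=5, T=7, G=6, C=2 → A+T=12, G+C=8
Perfect-match Tm = 2(12) + 4(8) = 24 + 32 = 56°C
Mismatches (positions where the bases are not complementary): 2 (at positions 2, 4)
Effective Tm = 56 − 2×3 = 56 − 6 = 50°C

50°C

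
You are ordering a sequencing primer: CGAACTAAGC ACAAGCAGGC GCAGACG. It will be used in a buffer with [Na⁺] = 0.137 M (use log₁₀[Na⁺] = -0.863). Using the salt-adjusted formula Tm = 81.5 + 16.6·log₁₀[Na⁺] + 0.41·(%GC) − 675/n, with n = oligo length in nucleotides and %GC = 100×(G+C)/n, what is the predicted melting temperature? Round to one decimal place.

66.5°C

Length n = 27. C=8, A=10, G=8, T=1
G+C = 16, so %GC = 16/27 × 100 = 59.259%
Salt term: 16.6 × (-0.863) = -14.326
GC term: 0.41 × 59.259 = 24.296; length term: −675/27 = −25
Tm = 81.5 + (-14.326) + 24.296 − 25 = 66.47 → 66.5°C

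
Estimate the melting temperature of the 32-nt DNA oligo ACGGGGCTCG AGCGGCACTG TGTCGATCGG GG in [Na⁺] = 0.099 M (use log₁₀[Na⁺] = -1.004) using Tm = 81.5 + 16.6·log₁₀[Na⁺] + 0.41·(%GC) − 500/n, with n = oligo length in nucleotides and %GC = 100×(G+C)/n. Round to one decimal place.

78.7°C

Length n = 32. Base counts: G=15, T=5, C=8, A=4
G+C = 23, so %GC = 23/32 × 100 = 71.875%
Salt term: 16.6 × (-1.004) = -16.666
GC term: 0.41 × 71.875 = 29.469; length term: −500/32 = −15.625
Tm = 81.5 + (-16.666) + 29.469 − 15.625 = 78.678 → 78.7°C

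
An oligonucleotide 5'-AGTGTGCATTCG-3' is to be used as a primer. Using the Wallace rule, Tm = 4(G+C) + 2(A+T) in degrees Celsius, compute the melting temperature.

36°C

Counting bases: C=2, T=4, G=4, A=2
So N_AT = 6 and N_GC = 6.
Tm = 2(6) + 4(6) = 12 + 24 = 36°C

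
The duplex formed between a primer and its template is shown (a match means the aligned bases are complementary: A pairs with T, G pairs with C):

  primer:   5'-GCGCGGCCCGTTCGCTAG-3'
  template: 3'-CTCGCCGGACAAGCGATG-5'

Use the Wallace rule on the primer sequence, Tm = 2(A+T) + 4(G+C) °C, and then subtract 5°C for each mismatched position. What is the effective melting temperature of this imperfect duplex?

Primer base counts: A=1, T=3, G=7, C=7 → A+T=4, G+C=14
Perfect-match Tm = 2(4) + 4(14) = 8 + 56 = 64°C
Mismatches (positions where the bases are not complementary): 3 (at positions 2, 9, 18)
Effective Tm = 64 − 3×5 = 64 − 15 = 49°C

49°C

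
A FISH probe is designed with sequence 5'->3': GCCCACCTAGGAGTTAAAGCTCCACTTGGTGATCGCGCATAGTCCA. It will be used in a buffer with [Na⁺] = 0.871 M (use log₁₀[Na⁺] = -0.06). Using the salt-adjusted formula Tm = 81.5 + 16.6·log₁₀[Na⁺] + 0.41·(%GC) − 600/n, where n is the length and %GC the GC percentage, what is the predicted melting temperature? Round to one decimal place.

Length n = 46. Counting bases: C=14, A=11, T=10, G=11
G+C = 25, so %GC = 25/46 × 100 = 54.348%
Salt term: 16.6 × (-0.06) = -0.996
GC term: 0.41 × 54.348 = 22.283; length term: −600/46 = −13.043
Tm = 81.5 + (-0.996) + 22.283 − 13.043 = 89.744 → 89.7°C

89.7°C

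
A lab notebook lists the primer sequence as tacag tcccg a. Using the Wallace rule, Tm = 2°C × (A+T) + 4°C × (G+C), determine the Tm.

Base counts: T=2, C=4, G=2, A=3
A+T = 5, G+C = 6
Tm = 2×5 + 4×6 = 34°C

34°C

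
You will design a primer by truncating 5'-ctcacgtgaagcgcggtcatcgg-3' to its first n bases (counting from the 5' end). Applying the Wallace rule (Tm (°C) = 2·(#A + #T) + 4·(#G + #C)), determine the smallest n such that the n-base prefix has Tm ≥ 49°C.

n = 15

First 14 bases: CTCACGTGAAGCGC → Tm = 46°C (< 49°C)
First 15 bases: CTCACGTGAAGCGCG → Tm = 50°C (≥ 49°C)
Each additional base adds 2°C (A/T) or 4°C (G/C), so Tm is non-decreasing in n; n = 15 is the first length to reach 49°C.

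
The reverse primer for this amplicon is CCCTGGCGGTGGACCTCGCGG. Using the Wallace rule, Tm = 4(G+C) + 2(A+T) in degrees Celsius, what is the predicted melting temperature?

Counting bases: T=3, C=8, G=9, A=1
So N_AT = 4 and N_GC = 17.
Tm = 2(4) + 4(17) = 8 + 68 = 76°C

76°C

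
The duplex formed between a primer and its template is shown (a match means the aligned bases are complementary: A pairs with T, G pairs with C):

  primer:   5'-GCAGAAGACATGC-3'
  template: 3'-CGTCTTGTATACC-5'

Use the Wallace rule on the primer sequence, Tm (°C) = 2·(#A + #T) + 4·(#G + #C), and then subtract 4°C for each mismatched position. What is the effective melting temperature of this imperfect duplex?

28°C

Primer base counts: A=5, T=1, G=4, C=3 → A+T=6, G+C=7
Perfect-match Tm = 2(6) + 4(7) = 12 + 28 = 40°C
Mismatches (positions where the bases are not complementary): 3 (at positions 7, 9, 13)
Effective Tm = 40 − 3×4 = 40 − 12 = 28°C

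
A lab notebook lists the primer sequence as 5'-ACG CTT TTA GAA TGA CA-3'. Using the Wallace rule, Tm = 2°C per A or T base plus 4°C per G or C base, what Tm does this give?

Base counts: A=6, C=3, T=5, G=3
AT pairs contribute 11, GC pairs contribute 6.
Tm = 2×11 + 4×6 = 46°C

46°C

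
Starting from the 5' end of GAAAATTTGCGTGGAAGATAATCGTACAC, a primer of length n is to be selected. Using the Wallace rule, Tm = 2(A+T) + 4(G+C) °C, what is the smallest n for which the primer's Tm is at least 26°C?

First 9 bases: GAAAATTTG → Tm = 22°C (< 26°C)
First 10 bases: GAAAATTTGC → Tm = 26°C (≥ 26°C)
Since every base adds ≥2°C, Tm only increases with n, so the threshold is first crossed at n = 10.

n = 10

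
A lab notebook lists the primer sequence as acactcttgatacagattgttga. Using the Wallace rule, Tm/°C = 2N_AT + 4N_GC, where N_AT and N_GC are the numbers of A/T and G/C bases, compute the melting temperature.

62°C

Counting bases: C=4, G=4, A=7, T=8
So N_AT = 15 and N_GC = 8.
Tm = 4·8 + 2·15 = 32 + 30 = 62°C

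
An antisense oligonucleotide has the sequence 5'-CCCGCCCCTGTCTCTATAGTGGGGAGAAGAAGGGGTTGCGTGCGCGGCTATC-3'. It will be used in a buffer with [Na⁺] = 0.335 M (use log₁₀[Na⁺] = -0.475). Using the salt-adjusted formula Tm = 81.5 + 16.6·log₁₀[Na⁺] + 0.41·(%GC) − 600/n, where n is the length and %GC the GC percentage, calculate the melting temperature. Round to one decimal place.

Length n = 52. C=14, T=11, A=8, G=19
G+C = 33, so %GC = 33/52 × 100 = 63.462%
Salt term: 16.6 × (-0.475) = -7.885
GC term: 0.41 × 63.462 = 26.019; length term: −600/52 = −11.538
Tm = 81.5 + (-7.885) + 26.019 − 11.538 = 88.096 → 88.1°C

88.1°C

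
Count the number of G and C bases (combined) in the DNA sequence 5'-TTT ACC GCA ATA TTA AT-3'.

A=6, C=3, T=7, G=1
Total G or C: 1 + 3 = 4

4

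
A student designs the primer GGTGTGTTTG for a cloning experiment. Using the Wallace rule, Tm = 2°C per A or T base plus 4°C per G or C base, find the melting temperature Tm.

30°C

G=5, C=0, A=0, T=5
AT pairs contribute 5, GC pairs contribute 5.
Tm = 2×5 + 4×5 = 30°C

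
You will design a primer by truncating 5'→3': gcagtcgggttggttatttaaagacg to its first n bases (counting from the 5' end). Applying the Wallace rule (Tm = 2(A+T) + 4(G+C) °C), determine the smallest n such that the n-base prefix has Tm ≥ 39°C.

n = 12

First 11 bases: GCAGTCGGGTT → Tm = 36°C (< 39°C)
First 12 bases: GCAGTCGGGTTG → Tm = 40°C (≥ 39°C)
Since every base adds ≥2°C, Tm only increases with n, so the threshold is first crossed at n = 12.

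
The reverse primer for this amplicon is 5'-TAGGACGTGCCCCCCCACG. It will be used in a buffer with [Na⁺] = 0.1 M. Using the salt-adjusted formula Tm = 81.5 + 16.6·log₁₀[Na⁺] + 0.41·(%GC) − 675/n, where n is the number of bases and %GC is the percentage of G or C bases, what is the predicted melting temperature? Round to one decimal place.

59.6°C

Length n = 19. Counting bases: A=3, G=5, T=2, C=9
G+C = 14, so %GC = 14/19 × 100 = 73.684%
Salt term: 16.6 × (-1) = -16.6
GC term: 0.41 × 73.684 = 30.21; length term: −675/19 = −35.526
Tm = 81.5 + (-16.6) + 30.21 − 35.526 = 59.584 → 59.6°C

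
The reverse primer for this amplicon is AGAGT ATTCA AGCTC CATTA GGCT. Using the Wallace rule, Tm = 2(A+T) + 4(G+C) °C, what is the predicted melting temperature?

68°C

Counting bases: C=5, T=7, A=7, G=5
AT pairs contribute 14, GC pairs contribute 10.
Tm = 2(14) + 4(10) = 28 + 40 = 68°C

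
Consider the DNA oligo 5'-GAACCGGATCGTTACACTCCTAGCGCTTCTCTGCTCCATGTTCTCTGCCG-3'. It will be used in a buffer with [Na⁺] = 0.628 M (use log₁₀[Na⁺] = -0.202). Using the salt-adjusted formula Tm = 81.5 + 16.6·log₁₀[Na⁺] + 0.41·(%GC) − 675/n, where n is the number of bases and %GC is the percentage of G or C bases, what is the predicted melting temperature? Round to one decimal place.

87.6°C

Length n = 50. Counting bases: T=15, C=18, A=7, G=10
G+C = 28, so %GC = 28/50 × 100 = 56%
Salt term: 16.6 × (-0.202) = -3.353
GC term: 0.41 × 56 = 22.96; length term: −675/50 = −13.5
Tm = 81.5 + (-3.353) + 22.96 − 13.5 = 87.607 → 87.6°C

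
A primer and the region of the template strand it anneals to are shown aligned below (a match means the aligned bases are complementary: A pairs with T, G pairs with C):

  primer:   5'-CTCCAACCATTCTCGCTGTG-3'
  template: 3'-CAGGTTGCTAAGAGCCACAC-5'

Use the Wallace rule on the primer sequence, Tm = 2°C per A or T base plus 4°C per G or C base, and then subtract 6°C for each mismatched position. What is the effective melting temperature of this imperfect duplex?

44°C

Primer base counts: A=3, T=6, G=3, C=8 → A+T=9, G+C=11
Perfect-match Tm = 2(9) + 4(11) = 18 + 44 = 62°C
Mismatches (positions where the bases are not complementary): 3 (at positions 1, 8, 16)
Effective Tm = 62 − 3×6 = 62 − 18 = 44°C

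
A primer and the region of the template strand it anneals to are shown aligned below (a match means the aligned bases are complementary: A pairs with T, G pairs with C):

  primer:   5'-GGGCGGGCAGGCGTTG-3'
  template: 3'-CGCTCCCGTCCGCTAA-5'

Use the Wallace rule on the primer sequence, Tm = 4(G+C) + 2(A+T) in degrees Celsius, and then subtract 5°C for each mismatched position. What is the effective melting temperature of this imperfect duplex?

38°C

Primer base counts: A=1, T=2, G=10, C=3 → A+T=3, G+C=13
Perfect-match Tm = 2(3) + 4(13) = 6 + 52 = 58°C
Mismatches (positions where the bases are not complementary): 4 (at positions 2, 4, 14, 16)
Effective Tm = 58 − 4×5 = 58 − 20 = 38°C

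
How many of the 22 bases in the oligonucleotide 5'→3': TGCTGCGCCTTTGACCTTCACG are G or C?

13

Counting bases: C=8, A=2, T=7, G=5
G+C = 5 + 8 = 13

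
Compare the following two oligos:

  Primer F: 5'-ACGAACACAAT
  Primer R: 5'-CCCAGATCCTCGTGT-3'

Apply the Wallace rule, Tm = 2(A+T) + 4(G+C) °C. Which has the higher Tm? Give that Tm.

Primer R, 48°C

Primer F: A+T=7, G+C=4 → Tm = 2(7)+4(4) = 30°C
Primer R: A+T=6, G+C=9 → Tm = 2(6)+4(9) = 48°C
30°C vs 48°C → primer R is higher.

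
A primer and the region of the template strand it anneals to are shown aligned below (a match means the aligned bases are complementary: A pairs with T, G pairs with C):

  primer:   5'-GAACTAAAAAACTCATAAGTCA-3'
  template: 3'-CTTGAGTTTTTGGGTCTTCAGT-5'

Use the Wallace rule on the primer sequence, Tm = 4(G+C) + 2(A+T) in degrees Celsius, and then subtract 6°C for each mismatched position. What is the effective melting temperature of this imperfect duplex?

Primer base counts: A=12, T=4, G=2, C=4 → A+T=16, G+C=6
Perfect-match Tm = 2(16) + 4(6) = 32 + 24 = 56°C
Mismatches (positions where the bases are not complementary): 3 (at positions 6, 13, 16)
Effective Tm = 56 − 3×6 = 56 − 18 = 38°C

38°C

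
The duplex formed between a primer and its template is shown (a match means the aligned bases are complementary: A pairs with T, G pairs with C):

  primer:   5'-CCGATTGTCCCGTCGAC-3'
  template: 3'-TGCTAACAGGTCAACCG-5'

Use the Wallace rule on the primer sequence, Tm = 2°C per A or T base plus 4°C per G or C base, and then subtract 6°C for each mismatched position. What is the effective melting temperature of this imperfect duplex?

32°C

Primer base counts: A=2, T=4, G=4, C=7 → A+T=6, G+C=11
Perfect-match Tm = 2(6) + 4(11) = 12 + 44 = 56°C
Mismatches (positions where the bases are not complementary): 4 (at positions 1, 11, 14, 16)
Effective Tm = 56 − 4×6 = 56 − 24 = 32°C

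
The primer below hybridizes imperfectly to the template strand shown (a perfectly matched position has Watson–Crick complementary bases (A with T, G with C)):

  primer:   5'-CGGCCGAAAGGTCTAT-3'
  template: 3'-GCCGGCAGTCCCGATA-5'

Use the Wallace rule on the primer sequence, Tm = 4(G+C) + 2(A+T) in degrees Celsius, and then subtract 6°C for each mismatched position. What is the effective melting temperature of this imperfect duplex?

Primer base counts: A=4, T=3, G=5, C=4 → A+T=7, G+C=9
Perfect-match Tm = 2(7) + 4(9) = 14 + 36 = 50°C
Mismatches (positions where the bases are not complementary): 3 (at positions 7, 8, 12)
Effective Tm = 50 − 3×6 = 50 − 18 = 32°C

32°C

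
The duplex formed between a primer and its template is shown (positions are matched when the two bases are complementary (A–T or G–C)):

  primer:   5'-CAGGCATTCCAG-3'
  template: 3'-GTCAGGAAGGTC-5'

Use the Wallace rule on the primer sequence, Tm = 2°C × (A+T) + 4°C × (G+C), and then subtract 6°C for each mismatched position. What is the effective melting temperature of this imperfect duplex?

26°C

Primer base counts: A=3, T=2, G=3, C=4 → A+T=5, G+C=7
Perfect-match Tm = 2(5) + 4(7) = 10 + 28 = 38°C
Mismatches (positions where the bases are not complementary): 2 (at positions 4, 6)
Effective Tm = 38 − 2×6 = 38 − 12 = 26°C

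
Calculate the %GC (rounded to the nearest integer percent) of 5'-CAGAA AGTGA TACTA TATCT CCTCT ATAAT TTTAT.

26%

T=14, G=3, A=12, C=6
G+C = 3 + 6 = 9 out of 35 bases
%GC = 9/35 × 100 = 25.71% ≈ 26%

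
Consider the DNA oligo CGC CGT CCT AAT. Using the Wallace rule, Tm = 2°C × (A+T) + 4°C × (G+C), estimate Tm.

Scanning the sequence gives C=5, G=2, T=3, A=2.
AT pairs contribute 5, GC pairs contribute 7.
Tm = 2×5 + 4×7 = 38°C

38°C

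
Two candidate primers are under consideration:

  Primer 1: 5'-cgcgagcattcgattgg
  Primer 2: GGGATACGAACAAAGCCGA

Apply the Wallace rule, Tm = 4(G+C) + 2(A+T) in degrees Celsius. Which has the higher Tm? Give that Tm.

Primer 2, 58°C

Primer 1: A+T=7, G+C=10 → Tm = 2(7)+4(10) = 54°C
Primer 2: A+T=9, G+C=10 → Tm = 2(9)+4(10) = 58°C
54°C vs 58°C → primer 2 is higher.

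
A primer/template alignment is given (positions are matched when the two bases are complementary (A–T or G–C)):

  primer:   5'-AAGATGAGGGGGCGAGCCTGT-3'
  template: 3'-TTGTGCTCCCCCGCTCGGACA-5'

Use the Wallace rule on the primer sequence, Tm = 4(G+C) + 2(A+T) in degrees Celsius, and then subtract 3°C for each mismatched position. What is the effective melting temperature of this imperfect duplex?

62°C

Primer base counts: A=5, T=3, G=10, C=3 → A+T=8, G+C=13
Perfect-match Tm = 2(8) + 4(13) = 16 + 52 = 68°C
Mismatches (positions where the bases are not complementary): 2 (at positions 3, 5)
Effective Tm = 68 − 2×3 = 68 − 6 = 62°C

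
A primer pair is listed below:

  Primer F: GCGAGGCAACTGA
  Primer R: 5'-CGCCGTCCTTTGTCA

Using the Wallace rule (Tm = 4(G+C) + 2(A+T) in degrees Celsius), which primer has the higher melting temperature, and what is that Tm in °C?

Primer R, 48°C

Primer F: A+T=5, G+C=8 → Tm = 2(5)+4(8) = 42°C
Primer R: A+T=6, G+C=9 → Tm = 2(6)+4(9) = 48°C
42°C vs 48°C → primer R is higher.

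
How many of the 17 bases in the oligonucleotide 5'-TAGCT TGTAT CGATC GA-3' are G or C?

7

G=4, A=4, T=6, C=3
Total G or C: 4 + 3 = 7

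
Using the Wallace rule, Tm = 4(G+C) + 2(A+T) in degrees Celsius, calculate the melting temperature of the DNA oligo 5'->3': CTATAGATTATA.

Scanning the sequence gives T=5, C=1, G=1, A=5.
So N_AT = 10 and N_GC = 2.
Tm = 2(10) + 4(2) = 20 + 8 = 28°C

28°C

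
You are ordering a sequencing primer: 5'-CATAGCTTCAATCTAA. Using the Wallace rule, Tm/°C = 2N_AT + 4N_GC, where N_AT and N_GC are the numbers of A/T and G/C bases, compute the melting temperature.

42°C

Counting bases: T=5, C=4, G=1, A=6
AT pairs contribute 11, GC pairs contribute 5.
Tm = 4·5 + 2·11 = 20 + 22 = 42°C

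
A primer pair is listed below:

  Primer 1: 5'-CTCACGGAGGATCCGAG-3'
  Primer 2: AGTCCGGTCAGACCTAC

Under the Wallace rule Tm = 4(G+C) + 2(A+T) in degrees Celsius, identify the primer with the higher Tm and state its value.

Primer 1, 56°C

Primer 1: A+T=6, G+C=11 → Tm = 2(6)+4(11) = 56°C
Primer 2: A+T=7, G+C=10 → Tm = 2(7)+4(10) = 54°C
56°C vs 54°C → primer 1 is higher.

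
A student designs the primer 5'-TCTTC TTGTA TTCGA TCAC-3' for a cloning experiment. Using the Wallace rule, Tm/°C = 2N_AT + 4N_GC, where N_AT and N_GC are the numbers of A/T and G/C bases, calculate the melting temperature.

Base counts: C=5, G=2, A=3, T=9
A+T = 12, G+C = 7
Tm = 4·7 + 2·12 = 28 + 24 = 52°C

52°C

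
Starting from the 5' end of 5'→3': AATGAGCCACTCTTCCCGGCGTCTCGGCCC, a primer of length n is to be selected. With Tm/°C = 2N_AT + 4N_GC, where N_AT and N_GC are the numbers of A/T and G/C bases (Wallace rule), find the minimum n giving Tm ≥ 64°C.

First 19 bases: AATGAGCCACTCTTCCCGG → Tm = 60°C (< 64°C)
First 20 bases: AATGAGCCACTCTTCCCGGC → Tm = 64°C (≥ 64°C)
Since every base adds ≥2°C, Tm only increases with n, so the threshold is first crossed at n = 20.

n = 20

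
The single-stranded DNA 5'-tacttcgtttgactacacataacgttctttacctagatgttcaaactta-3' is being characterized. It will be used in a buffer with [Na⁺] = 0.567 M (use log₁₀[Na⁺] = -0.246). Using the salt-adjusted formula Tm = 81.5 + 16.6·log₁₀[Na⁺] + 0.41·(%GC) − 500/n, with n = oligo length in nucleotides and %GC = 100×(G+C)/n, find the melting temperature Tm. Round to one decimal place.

Length n = 49. Base counts: C=11, T=19, G=5, A=14
G+C = 16, so %GC = 16/49 × 100 = 32.653%
Salt term: 16.6 × (-0.246) = -4.084
GC term: 0.41 × 32.653 = 13.388; length term: −500/49 = −10.204
Tm = 81.5 + (-4.084) + 13.388 − 10.204 = 80.6 → 80.6°C

80.6°C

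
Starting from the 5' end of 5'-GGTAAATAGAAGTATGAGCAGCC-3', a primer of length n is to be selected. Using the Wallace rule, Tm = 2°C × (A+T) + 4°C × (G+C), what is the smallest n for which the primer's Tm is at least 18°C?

n = 7

First 6 bases: GGTAAA → Tm = 16°C (< 18°C)
First 7 bases: GGTAAAT → Tm = 18°C (≥ 18°C)
Each additional base adds 2°C (A/T) or 4°C (G/C), so Tm is non-decreasing in n; n = 7 is the first length to reach 18°C.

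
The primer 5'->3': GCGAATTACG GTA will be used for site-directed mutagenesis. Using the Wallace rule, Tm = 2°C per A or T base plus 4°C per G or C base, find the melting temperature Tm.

Base counts: A=4, T=3, C=2, G=4
AT pairs contribute 7, GC pairs contribute 6.
Tm = 2(7) + 4(6) = 14 + 24 = 38°C

38°C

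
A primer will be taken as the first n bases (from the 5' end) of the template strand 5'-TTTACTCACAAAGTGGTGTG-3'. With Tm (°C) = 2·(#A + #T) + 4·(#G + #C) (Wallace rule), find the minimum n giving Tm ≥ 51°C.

n = 19

First 18 bases: TTTACTCACAAAGTGGTG → Tm = 50°C (< 51°C)
First 19 bases: TTTACTCACAAAGTGGTGT → Tm = 52°C (≥ 51°C)
Since every base adds ≥2°C, Tm only increases with n, so the threshold is first crossed at n = 19.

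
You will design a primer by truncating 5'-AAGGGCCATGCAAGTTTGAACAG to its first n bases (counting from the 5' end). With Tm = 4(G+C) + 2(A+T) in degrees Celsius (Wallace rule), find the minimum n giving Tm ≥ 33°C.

First 10 bases: AAGGGCCATG → Tm = 32°C (< 33°C)
First 11 bases: AAGGGCCATGC → Tm = 36°C (≥ 33°C)
Since every base adds ≥2°C, Tm only increases with n, so the threshold is first crossed at n = 11.

n = 11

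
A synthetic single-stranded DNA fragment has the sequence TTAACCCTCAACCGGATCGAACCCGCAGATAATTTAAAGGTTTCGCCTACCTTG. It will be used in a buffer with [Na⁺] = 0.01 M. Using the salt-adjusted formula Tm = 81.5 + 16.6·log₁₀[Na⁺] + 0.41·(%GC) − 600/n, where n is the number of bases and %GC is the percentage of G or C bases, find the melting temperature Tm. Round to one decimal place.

Length n = 54. Counting bases: C=16, A=15, T=14, G=9
G+C = 25, so %GC = 25/54 × 100 = 46.296%
Salt term: 16.6 × (-2) = -33.2
GC term: 0.41 × 46.296 = 18.981; length term: −600/54 = −11.111
Tm = 81.5 + (-33.2) + 18.981 − 11.111 = 56.17 → 56.2°C

56.2°C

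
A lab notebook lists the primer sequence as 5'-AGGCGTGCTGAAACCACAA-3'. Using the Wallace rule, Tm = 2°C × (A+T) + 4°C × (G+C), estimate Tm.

Scanning the sequence gives C=5, G=5, A=7, T=2.
A+T = 9, G+C = 10
Tm = 2×9 + 4×10 = 58°C

58°C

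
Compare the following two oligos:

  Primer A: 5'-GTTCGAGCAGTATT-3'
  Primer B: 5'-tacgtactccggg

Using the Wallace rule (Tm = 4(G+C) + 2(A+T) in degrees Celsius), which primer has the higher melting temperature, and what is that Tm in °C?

Primer B, 42°C

Primer A: A+T=8, G+C=6 → Tm = 2(8)+4(6) = 40°C
Primer B: A+T=5, G+C=8 → Tm = 2(5)+4(8) = 42°C
40°C vs 42°C → primer B is higher.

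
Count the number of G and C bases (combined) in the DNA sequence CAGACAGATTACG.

6

Scanning the sequence gives T=2, A=5, G=3, C=3.
G+C = 3 + 3 = 6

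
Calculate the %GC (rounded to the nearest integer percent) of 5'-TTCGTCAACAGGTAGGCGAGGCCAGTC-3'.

Scanning the sequence gives T=5, C=7, A=6, G=9.
G+C = 9 + 7 = 16 out of 27 bases
%GC = 16/27 × 100 = 59.26% ≈ 59%

59%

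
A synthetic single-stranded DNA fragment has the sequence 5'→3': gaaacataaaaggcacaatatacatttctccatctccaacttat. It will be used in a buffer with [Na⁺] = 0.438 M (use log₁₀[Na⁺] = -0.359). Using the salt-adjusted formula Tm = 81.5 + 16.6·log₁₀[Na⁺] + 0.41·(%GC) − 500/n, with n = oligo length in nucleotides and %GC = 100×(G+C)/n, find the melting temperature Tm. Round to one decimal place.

Length n = 44. Scanning the sequence gives A=18, C=11, G=3, T=12.
G+C = 14, so %GC = 14/44 × 100 = 31.818%
Salt term: 16.6 × (-0.359) = -5.959
GC term: 0.41 × 31.818 = 13.045; length term: −500/44 = −11.364
Tm = 81.5 + (-5.959) + 13.045 − 11.364 = 77.222 → 77.2°C

77.2°C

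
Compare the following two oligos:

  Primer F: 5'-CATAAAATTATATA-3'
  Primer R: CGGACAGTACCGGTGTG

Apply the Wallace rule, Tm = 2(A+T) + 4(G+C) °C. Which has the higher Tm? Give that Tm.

Primer R, 56°C

Primer F: A+T=13, G+C=1 → Tm = 2(13)+4(1) = 30°C
Primer R: A+T=6, G+C=11 → Tm = 2(6)+4(11) = 56°C
30°C vs 56°C → primer R is higher.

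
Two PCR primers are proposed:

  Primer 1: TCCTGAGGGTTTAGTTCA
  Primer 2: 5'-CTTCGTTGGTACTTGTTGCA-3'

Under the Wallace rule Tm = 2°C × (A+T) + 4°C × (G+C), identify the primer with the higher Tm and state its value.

Primer 1: A+T=10, G+C=8 → Tm = 2(10)+4(8) = 52°C
Primer 2: A+T=11, G+C=9 → Tm = 2(11)+4(9) = 58°C
52°C vs 58°C → primer 2 is higher.

Primer 2, 58°C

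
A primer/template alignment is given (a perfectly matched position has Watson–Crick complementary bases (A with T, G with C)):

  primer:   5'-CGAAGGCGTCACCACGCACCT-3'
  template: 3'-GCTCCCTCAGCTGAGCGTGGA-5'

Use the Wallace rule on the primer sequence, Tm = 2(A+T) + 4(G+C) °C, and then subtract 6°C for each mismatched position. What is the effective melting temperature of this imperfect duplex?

Primer base counts: A=5, T=2, G=5, C=9 → A+T=7, G+C=14
Perfect-match Tm = 2(7) + 4(14) = 14 + 56 = 70°C
Mismatches (positions where the bases are not complementary): 5 (at positions 4, 7, 11, 12, 14)
Effective Tm = 70 − 5×6 = 70 − 30 = 40°C

40°C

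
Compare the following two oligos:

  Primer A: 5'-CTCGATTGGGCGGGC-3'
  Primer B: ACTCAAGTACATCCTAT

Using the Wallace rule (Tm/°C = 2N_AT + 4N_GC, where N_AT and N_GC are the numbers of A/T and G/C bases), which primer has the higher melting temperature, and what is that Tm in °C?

Primer A: A+T=4, G+C=11 → Tm = 2(4)+4(11) = 52°C
Primer B: A+T=11, G+C=6 → Tm = 2(11)+4(6) = 46°C
52°C vs 46°C → primer A is higher.

Primer A, 52°C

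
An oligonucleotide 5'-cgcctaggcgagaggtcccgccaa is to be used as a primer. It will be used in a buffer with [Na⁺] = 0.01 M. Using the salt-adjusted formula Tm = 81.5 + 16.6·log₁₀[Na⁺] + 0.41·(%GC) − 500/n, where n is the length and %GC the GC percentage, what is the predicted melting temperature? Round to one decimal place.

56.5°C

Length n = 24. Base counts: A=5, G=8, T=2, C=9
G+C = 17, so %GC = 17/24 × 100 = 70.833%
Salt term: 16.6 × (-2) = -33.2
GC term: 0.41 × 70.833 = 29.042; length term: −500/24 = −20.833
Tm = 81.5 + (-33.2) + 29.042 − 20.833 = 56.509 → 56.5°C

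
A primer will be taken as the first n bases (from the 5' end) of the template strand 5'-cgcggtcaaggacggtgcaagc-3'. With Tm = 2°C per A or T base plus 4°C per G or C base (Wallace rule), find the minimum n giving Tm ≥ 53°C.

n = 16

First 15 bases: CGCGGTCAAGGACGG → Tm = 52°C (< 53°C)
First 16 bases: CGCGGTCAAGGACGGT → Tm = 54°C (≥ 53°C)
Each additional base adds 2°C (A/T) or 4°C (G/C), so Tm is non-decreasing in n; n = 16 is the first length to reach 53°C.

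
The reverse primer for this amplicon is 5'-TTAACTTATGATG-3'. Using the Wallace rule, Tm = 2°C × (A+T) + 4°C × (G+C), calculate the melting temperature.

Base counts: A=4, C=1, T=6, G=2
So N_AT = 10 and N_GC = 3.
Tm = 4·3 + 2·10 = 12 + 20 = 32°C

32°C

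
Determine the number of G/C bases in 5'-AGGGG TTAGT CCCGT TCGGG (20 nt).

Counting bases: C=4, T=5, A=2, G=9
Total G or C: 9 + 4 = 13

13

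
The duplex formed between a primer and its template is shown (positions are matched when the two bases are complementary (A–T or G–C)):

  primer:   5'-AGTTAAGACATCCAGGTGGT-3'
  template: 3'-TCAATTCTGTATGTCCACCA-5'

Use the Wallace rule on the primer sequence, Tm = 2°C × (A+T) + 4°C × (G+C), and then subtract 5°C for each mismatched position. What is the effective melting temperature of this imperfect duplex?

Primer base counts: A=6, T=5, G=6, C=3 → A+T=11, G+C=9
Perfect-match Tm = 2(11) + 4(9) = 22 + 36 = 58°C
Mismatches (positions where the bases are not complementary): 1 (at position 12)
Effective Tm = 58 − 1×5 = 58 − 5 = 53°C

53°C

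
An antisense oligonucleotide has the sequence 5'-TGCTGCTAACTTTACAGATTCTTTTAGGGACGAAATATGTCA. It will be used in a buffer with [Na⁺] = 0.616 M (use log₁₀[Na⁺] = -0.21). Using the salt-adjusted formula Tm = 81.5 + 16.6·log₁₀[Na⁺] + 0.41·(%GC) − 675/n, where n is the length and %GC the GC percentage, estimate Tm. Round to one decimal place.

76.6°C

Length n = 42. G=8, A=12, C=7, T=15
G+C = 15, so %GC = 15/42 × 100 = 35.714%
Salt term: 16.6 × (-0.21) = -3.486
GC term: 0.41 × 35.714 = 14.643; length term: −675/42 = −16.071
Tm = 81.5 + (-3.486) + 14.643 − 16.071 = 76.586 → 76.6°C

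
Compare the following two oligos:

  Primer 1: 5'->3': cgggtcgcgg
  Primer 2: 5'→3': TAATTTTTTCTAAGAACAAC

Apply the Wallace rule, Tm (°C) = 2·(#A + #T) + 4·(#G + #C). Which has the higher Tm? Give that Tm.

Primer 2, 48°C

Primer 1: A+T=1, G+C=9 → Tm = 2(1)+4(9) = 38°C
Primer 2: A+T=16, G+C=4 → Tm = 2(16)+4(4) = 48°C
38°C vs 48°C → primer 2 is higher.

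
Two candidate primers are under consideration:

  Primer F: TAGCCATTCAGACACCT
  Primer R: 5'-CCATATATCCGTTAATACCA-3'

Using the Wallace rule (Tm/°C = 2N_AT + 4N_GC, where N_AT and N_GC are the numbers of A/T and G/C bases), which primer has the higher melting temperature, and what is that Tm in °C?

Primer R, 54°C

Primer F: A+T=9, G+C=8 → Tm = 2(9)+4(8) = 50°C
Primer R: A+T=13, G+C=7 → Tm = 2(13)+4(7) = 54°C
50°C vs 54°C → primer R is higher.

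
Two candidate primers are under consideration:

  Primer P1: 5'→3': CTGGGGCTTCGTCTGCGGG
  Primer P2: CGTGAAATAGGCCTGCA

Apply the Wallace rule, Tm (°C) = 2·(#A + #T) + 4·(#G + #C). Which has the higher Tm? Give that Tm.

Primer P1: A+T=5, G+C=14 → Tm = 2(5)+4(14) = 66°C
Primer P2: A+T=8, G+C=9 → Tm = 2(8)+4(9) = 52°C
66°C vs 52°C → primer P1 is higher.

Primer P1, 66°C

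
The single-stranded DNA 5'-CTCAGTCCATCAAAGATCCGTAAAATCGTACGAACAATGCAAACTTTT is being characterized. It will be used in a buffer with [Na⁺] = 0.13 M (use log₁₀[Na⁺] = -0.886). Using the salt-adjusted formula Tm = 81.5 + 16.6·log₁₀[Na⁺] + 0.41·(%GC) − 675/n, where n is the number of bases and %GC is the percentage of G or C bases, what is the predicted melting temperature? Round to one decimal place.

68.1°C

Length n = 48. C=12, A=18, T=12, G=6
G+C = 18, so %GC = 18/48 × 100 = 37.5%
Salt term: 16.6 × (-0.886) = -14.708
GC term: 0.41 × 37.5 = 15.375; length term: −675/48 = −14.062
Tm = 81.5 + (-14.708) + 15.375 − 14.062 = 68.105 → 68.1°C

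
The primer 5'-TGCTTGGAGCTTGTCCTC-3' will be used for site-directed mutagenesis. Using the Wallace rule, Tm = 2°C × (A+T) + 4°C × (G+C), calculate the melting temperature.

G=5, A=1, C=5, T=7
So N_AT = 8 and N_GC = 10.
Tm = 2(8) + 4(10) = 16 + 40 = 56°C

56°C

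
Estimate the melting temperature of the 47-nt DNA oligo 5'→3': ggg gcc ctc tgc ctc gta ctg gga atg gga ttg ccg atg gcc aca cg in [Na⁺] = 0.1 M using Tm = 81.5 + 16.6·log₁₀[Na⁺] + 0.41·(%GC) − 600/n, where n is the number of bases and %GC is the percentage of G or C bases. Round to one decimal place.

Length n = 47. Counting bases: C=14, G=17, A=7, T=9
G+C = 31, so %GC = 31/47 × 100 = 65.957%
Salt term: 16.6 × (-1) = -16.6
GC term: 0.41 × 65.957 = 27.042; length term: −600/47 = −12.766
Tm = 81.5 + (-16.6) + 27.042 − 12.766 = 79.176 → 79.2°C

79.2°C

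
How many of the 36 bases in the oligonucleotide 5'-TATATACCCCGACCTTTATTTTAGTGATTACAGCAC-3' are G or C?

13

Base counts: C=9, T=13, A=10, G=4
Total G or C: 4 + 9 = 13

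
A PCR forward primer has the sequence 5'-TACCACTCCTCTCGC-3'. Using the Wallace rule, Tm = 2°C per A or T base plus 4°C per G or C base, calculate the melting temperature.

48°C

Scanning the sequence gives A=2, T=4, C=8, G=1.
A+T = 6, G+C = 9
Tm = 4·9 + 2·6 = 36 + 12 = 48°C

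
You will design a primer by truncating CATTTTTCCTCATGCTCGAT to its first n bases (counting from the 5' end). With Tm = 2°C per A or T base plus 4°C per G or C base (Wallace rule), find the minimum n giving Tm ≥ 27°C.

First 10 bases: CATTTTTCCT → Tm = 26°C (< 27°C)
First 11 bases: CATTTTTCCTC → Tm = 30°C (≥ 27°C)
Since every base adds ≥2°C, Tm only increases with n, so the threshold is first crossed at n = 11.

n = 11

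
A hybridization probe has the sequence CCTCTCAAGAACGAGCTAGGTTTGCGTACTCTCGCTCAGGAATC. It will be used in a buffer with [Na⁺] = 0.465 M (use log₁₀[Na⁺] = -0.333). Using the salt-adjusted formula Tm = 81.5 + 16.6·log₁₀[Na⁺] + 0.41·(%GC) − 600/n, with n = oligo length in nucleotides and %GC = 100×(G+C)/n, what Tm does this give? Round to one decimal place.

Length n = 44. A=10, C=13, T=11, G=10
G+C = 23, so %GC = 23/44 × 100 = 52.273%
Salt term: 16.6 × (-0.333) = -5.528
GC term: 0.41 × 52.273 = 21.432; length term: −600/44 = −13.636
Tm = 81.5 + (-5.528) + 21.432 − 13.636 = 83.768 → 83.8°C

83.8°C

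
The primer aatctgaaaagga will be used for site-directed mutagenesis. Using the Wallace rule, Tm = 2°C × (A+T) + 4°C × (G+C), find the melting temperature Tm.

Base counts: G=3, A=7, T=2, C=1
So N_AT = 9 and N_GC = 4.
Tm = 4·4 + 2·9 = 16 + 18 = 34°C

34°C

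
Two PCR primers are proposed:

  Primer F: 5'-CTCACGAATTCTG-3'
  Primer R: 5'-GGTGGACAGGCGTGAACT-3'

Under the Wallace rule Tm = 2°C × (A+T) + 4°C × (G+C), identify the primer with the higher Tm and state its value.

Primer R, 58°C

Primer F: A+T=7, G+C=6 → Tm = 2(7)+4(6) = 38°C
Primer R: A+T=7, G+C=11 → Tm = 2(7)+4(11) = 58°C
38°C vs 58°C → primer R is higher.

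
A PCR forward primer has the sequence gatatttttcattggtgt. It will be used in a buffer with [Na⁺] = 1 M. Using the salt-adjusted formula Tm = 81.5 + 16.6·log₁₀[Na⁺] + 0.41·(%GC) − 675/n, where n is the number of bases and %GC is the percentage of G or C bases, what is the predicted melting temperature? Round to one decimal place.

Length n = 18. Base counts: A=3, G=4, T=10, C=1
G+C = 5, so %GC = 5/18 × 100 = 27.778%
Salt term: 16.6 × (0) = 0
GC term: 0.41 × 27.778 = 11.389; length term: −675/18 = −37.5
Tm = 81.5 + (0) + 11.389 − 37.5 = 55.389 → 55.4°C

55.4°C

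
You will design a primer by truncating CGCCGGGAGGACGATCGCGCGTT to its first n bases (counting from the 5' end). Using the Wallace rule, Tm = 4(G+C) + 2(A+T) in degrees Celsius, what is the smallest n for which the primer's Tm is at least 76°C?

n = 21

First 20 bases: CGCCGGGAGGACGATCGCGC → Tm = 72°C (< 76°C)
First 21 bases: CGCCGGGAGGACGATCGCGCG → Tm = 76°C (≥ 76°C)
Each additional base adds 2°C (A/T) or 4°C (G/C), so Tm is non-decreasing in n; n = 21 is the first length to reach 76°C.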